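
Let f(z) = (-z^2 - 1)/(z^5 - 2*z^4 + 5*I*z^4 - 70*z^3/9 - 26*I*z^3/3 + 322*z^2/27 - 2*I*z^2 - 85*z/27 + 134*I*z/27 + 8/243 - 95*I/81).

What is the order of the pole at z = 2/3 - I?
Factor the denominator:
  z^5 - 2*z^4 + 5*I*z^4 - 70*z^3/9 - 26*I*z^3/3 + 322*z^2/27 - 2*I*z^2 - 85*z/27 + 134*I*z/27 + 8/243 - 95*I/81 = (z - 2/3 + I)^3*(z + 1/3 + 2*I)*(z - 1/3)

The numerator P(z) = -z^2 - 1 has P(2/3 - I) = -4/9 + 4*I/3 ≠ 0, so no factor of (z - 2/3 + I) cancels.
Near z = 2/3 - I we can therefore write f(z) = g(z)/(z - 2/3 + I)^3 with g analytic at 2/3 - I and g(2/3 - I) ≠ 0 (g is the numerator divided by the remaining denominator factors).

Hence z = 2/3 - I is a pole of order 3.

Final answer: 3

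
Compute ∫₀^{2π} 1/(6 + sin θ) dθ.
2*sqrt(35)*pi/35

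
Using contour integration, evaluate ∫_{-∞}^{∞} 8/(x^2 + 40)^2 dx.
Let f(z) = 8/(z^2 + 40)^2. The denominator has no real zeros and deg Q - deg P = 4 ≥ 2, so the integral of f over the upper semicircle |z| = R tends to 0 as R → ∞. Closing the contour in the upper half-plane,
  ∫_{-∞}^{∞} f(x) dx = 2πi · Σ Res(f, z_k)  over the poles with Im z_k > 0.

Zeros of the denominator: z^2 + 40 = 0 gives z = ±2*sqrt(10)*I.
Upper half-plane: z = 2*sqrt(10)*I (a pole of order 2).

Write f(z) = g(z)/(z - 2*sqrt(10)*I)^2 with g(z) = 8/(z + 2*sqrt(10)*I)^2. For a double pole, Res(f, z₀) = g'(z₀):
  g'(z) = -16/(z + 2*sqrt(10)*I)^3
  Res(f, 2*sqrt(10)*I) = g'(2*sqrt(10)*I) = -sqrt(10)*I/400

∫_{-∞}^{∞} f(x) dx = 2πi · (-sqrt(10)*I/400) = sqrt(10)*pi/200

Final answer: sqrt(10)*pi/200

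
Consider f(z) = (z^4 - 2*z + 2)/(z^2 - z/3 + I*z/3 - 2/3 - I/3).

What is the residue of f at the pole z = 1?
Write f(z) = P(z)/Q(z) with P(z) = z^4 - 2*z + 2 and Q(z) = z^2 - z/3 + I*z/3 - 2/3 - I/3.
The denominator factors as Q(z) = (z - 1)*(z + 2/3 + I/3), so z = 1 is a simple zero of Q and P is analytic there; z = 1 is therefore a simple pole and
  Res(f, z₀) = P(z₀)/Q'(z₀).

Q'(z) = 2*z - 1/3 + I/3, so Q'(1) = 5/3 + I/3.
P(1) = 1.

Res(f, 1) = (1)/(5/3 + I/3) = 15/26 - 3*I/26

Final answer: 15/26 - 3*I/26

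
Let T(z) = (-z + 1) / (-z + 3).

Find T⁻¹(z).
(3*z - 1)/(z - 1)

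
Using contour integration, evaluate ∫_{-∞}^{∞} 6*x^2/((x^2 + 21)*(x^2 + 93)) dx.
Let f(z) = 6*z^2/((z^2 + 21)*(z^2 + 93)). The denominator has no real zeros and deg Q - deg P = 2 ≥ 2, so the integral of f over the upper semicircle |z| = R tends to 0 as R → ∞. Closing the contour in the upper half-plane,
  ∫_{-∞}^{∞} f(x) dx = 2πi · Σ Res(f, z_k)  over the poles with Im z_k > 0.

Zeros of the denominator: z^2 + 93 = 0 gives z = ±sqrt(93)*I; z^2 + 21 = 0 gives z = ±sqrt(21)*I.
Upper half-plane: z = sqrt(21)*I, z = sqrt(93)*I (simple).

Each pole is a simple zero of Q(z) = z^4 + 114*z^2 + 1953, so Res(f, z₀) = P(z₀)/Q'(z₀) with P(z) = 6*z^2, Q'(z) = 4*z^3 + 228*z:
  Res(f, sqrt(21)*I) = (-126)/(144*sqrt(21)*I) = sqrt(21)*I/24
  Res(f, sqrt(93)*I) = (-558)/(-144*sqrt(93)*I) = -sqrt(93)*I/24

Sum of residues: I*(-sqrt(93) + sqrt(21))/24
∫_{-∞}^{∞} f(x) dx = 2πi · (I*(-sqrt(93) + sqrt(21))/24) = pi*(-sqrt(21) + sqrt(93))/12

Final answer: pi*(-sqrt(21) + sqrt(93))/12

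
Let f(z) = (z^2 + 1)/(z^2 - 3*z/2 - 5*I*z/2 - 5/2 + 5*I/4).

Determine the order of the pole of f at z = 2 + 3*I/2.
1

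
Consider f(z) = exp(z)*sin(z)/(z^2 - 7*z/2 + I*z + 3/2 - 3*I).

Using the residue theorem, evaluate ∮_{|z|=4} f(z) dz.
By the residue theorem, ∮_C f(z) dz = 2πi · (sum of the residues of f at the poles inside |z| = 4).

The denominator factors as (z - 1/2 + I)*(z - 3), so the singularities of f are simple poles at z = 1/2 - I, z = 3.
  |1/2 - I|² = 5/4 < 16 = 4², so this pole is inside the contour.
  |3|² = 9 < 16 = 4², so this pole is inside the contour.

With P(z) = exp(z)*sin(z) and Q(z) = z^2 - 7*z/2 + I*z + 3/2 - 3*I, each pole is simple, so Res(f, z₀) = P(z₀)/Q'(z₀) with Q'(z) = 2*z - 7/2 + I.
  Res(f, 1/2 - I) = P(1/2 - I)/Q'(1/2 - I) = (exp(1/2 - I)*sin(1/2 - I))/(-5/2 - I) = (-10/29 + 4*I/29)*exp(1/2 - I)*sin(1/2 - I)
  Res(f, 3) = P(3)/Q'(3) = (exp(3)*sin(3))/(5/2 + I) = (10/29 - 4*I/29)*exp(3)*sin(3)

Sum of residues inside C: (10/29 - 4*I/29)*exp(3)*sin(3) + (-10/29 + 4*I/29)*exp(1/2 - I)*sin(1/2 - I)
∮_C f(z) dz = 2πi · ((10/29 - 4*I/29)*exp(3)*sin(3) + (-10/29 + 4*I/29)*exp(1/2 - I)*sin(1/2 - I)) = pi*(-8/29 - 20*I/29)*exp(1/2 - I)*sin(1/2 - I) + pi*(8/29 + 20*I/29)*exp(3)*sin(3)

Final answer: pi*(-8/29 - 20*I/29)*exp(1/2 - I)*sin(1/2 - I) + pi*(8/29 + 20*I/29)*exp(3)*sin(3)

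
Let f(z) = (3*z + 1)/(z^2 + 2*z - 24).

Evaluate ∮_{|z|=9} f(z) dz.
By the residue theorem, ∮_C f(z) dz = 2πi · (sum of the residues of f at the poles inside |z| = 9).

The denominator factors as (z - 4)*(z + 6), so the singularities of f are simple poles at z = 4, z = -6.
  |4|² = 16 < 81 = 9², so this pole is inside the contour.
  |-6|² = 36 < 81 = 9², so this pole is inside the contour.

With P(z) = 3*z + 1 and Q(z) = z^2 + 2*z - 24, each pole is simple, so Res(f, z₀) = P(z₀)/Q'(z₀) with Q'(z) = 2*z + 2.
  Res(f, 4) = P(4)/Q'(4) = (13)/(10) = 13/10
  Res(f, -6) = P(-6)/Q'(-6) = (-17)/(-10) = 17/10

Sum of residues inside C: 3
∮_C f(z) dz = 2πi · (3) = 6*I*pi

Final answer: 6*I*pi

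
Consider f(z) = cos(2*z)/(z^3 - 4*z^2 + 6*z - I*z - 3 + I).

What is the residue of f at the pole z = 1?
(1/2 + I/2)*cos(2)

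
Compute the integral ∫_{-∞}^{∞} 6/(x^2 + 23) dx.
Let f(z) = 6/(z^2 + 23). The denominator has no real zeros and deg Q - deg P = 2 ≥ 2, so the integral of f over the upper semicircle |z| = R tends to 0 as R → ∞. Closing the contour in the upper half-plane,
  ∫_{-∞}^{∞} f(x) dx = 2πi · Σ Res(f, z_k)  over the poles with Im z_k > 0.

Zeros of the denominator: z^2 + 23 = 0 gives z = ±sqrt(23)*I.
Upper half-plane: z = sqrt(23)*I (simple).

Each pole is a simple zero of Q(z) = z^2 + 23, so Res(f, z₀) = P(z₀)/Q'(z₀) with P(z) = 6, Q'(z) = 2*z:
  Res(f, sqrt(23)*I) = (6)/(2*sqrt(23)*I) = -3*sqrt(23)*I/23

∫_{-∞}^{∞} f(x) dx = 2πi · (-3*sqrt(23)*I/23) = 6*sqrt(23)*pi/23

Final answer: 6*sqrt(23)*pi/23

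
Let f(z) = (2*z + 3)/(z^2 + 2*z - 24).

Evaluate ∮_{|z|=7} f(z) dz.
By the residue theorem, ∮_C f(z) dz = 2πi · (sum of the residues of f at the poles inside |z| = 7).

The denominator factors as (z - 4)*(z + 6), so the singularities of f are simple poles at z = 4, z = -6.
  |4|² = 16 < 49 = 7², so this pole is inside the contour.
  |-6|² = 36 < 49 = 7², so this pole is inside the contour.

With P(z) = 2*z + 3 and Q(z) = z^2 + 2*z - 24, each pole is simple, so Res(f, z₀) = P(z₀)/Q'(z₀) with Q'(z) = 2*z + 2.
  Res(f, 4) = P(4)/Q'(4) = (11)/(10) = 11/10
  Res(f, -6) = P(-6)/Q'(-6) = (-9)/(-10) = 9/10

Sum of residues inside C: 2
∮_C f(z) dz = 2πi · (2) = 4*I*pi

Final answer: 4*I*pi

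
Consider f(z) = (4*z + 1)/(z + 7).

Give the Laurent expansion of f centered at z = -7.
Put w = z - (-7), i.e. z = w - 7. The denominator is w, so it suffices to rewrite the numerator in powers of w.

P(z) = 4*z + 1
P(w - 7) = -27 + 4*w

Dividing each term by w:
  f = -27/w + 4

Substituting back w = z + 7:
  f(z) = -27/(z + 7) + 4

The series is finite because the numerator is a polynomial; the negative powers form the principal part, and the coefficient of 1/(z + 7) gives Res(f, -7) = -27.

Final answer: -27/(z + 7) + 4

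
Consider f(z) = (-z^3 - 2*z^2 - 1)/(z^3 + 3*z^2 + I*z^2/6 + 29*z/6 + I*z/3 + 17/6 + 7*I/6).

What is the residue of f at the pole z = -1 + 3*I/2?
51/65 - 9*I/10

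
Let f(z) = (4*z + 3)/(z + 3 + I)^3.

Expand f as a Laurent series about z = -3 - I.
(-9 - 4*I)/(z + 3 + I)^3 + 4/(z + 3 + I)^2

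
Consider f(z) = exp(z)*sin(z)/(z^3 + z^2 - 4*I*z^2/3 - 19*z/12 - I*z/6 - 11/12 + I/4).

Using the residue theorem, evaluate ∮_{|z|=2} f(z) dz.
pi*(114/241 - 66*I/241)*exp(-3/2 + I)*sin(3/2 - I) + pi*(-42/85 + 66*I/85)*exp(-1/2)*sin(1/2) + pi*(-432/20485 + 10296*I/20485)*exp(1 + I/3)*sin(1 + I/3)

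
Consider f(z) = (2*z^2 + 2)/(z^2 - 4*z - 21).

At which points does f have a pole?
The singularities of f are the zeros of the denominator. Factoring,
  z^2 - 4*z - 21 = (z - 7)*(z + 3)
so the candidates are z = 7, z = -3.

Check the numerator P(z) = 2*z^2 + 2 at each one:
  P(7) = 100 ≠ 0, so z = 7 is a (simple) pole.
  P(-3) = 20 ≠ 0, so z = -3 is a (simple) pole.

Poles of f: {-3, 7}

Final answer: {-3, 7}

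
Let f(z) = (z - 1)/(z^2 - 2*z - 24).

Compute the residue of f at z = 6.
Write f(z) = P(z)/Q(z) with P(z) = z - 1 and Q(z) = z^2 - 2*z - 24.
The denominator factors as Q(z) = (z - 6)*(z + 4), so z = 6 is a simple zero of Q and P is analytic there; z = 6 is therefore a simple pole and
  Res(f, z₀) = P(z₀)/Q'(z₀).

Q'(z) = 2*z - 2, so Q'(6) = 10.
P(6) = 5.

Res(f, 6) = (5)/(10) = 1/2

Final answer: 1/2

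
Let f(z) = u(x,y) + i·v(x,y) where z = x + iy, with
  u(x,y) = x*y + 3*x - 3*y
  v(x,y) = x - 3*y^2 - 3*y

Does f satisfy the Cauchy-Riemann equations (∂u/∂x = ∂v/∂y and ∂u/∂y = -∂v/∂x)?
∂u/∂x = y + 3
∂v/∂y = -6*y - 3
∂u/∂y = x - 3
∂v/∂x = 1
∂u/∂x ≠ ∂v/∂y and ∂u/∂y ≠ -∂v/∂x; the Cauchy-Riemann equations are not satisfied, so f is not analytic.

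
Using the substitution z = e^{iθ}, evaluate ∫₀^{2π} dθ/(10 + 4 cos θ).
Let J = ∫₀^{2π} dθ/(10 + 4 cos θ).
Put z = e^{iθ}: then cos θ = (z + 1/z)/2, dθ = dz/(iz), and z runs once counterclockwise around |z| = 1:
  J = ∮_{|z|=1} 1/(10 + 4*(z + 1/z)/2) · dz/(iz) = (2/i) ∮_{|z|=1} dz/(4*z^2 + 20*z + 4).
The roots of 4*z^2 + 20*z + 4 are z = (-10 ± sqrt(10^2 - 4^2))/4, with sqrt(84) = 2*sqrt(21); their product is 1, so only z₊ = -5/2 + sqrt(21)/2 lies inside the unit circle (z₋ = -5/2 - sqrt(21)/2 lies outside).
z₊ is a simple zero of q(z) = 4*z^2 + 20*z + 4, so Res(1/q, z₊) = 1/q'(z₊) with q'(z) = 8*z + 20; and q'(z₊) = 4*(z₊ - z₋) = 4*sqrt(21).
Therefore J = (2/i) · 2πi · 1/(4*sqrt(21)) = 2*pi/(2*sqrt(21)) = sqrt(21)*pi/21

Final answer: sqrt(21)*pi/21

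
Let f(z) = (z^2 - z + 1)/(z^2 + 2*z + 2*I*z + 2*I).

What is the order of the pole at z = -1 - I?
2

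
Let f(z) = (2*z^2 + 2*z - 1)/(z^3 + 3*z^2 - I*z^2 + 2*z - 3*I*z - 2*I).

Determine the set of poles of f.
The singularities of f are the zeros of the denominator. Factoring,
  z^3 + 3*z^2 - I*z^2 + 2*z - 3*I*z - 2*I = (z + 2)*(z - I)*(z + 1)
so the candidates are z = -2, z = I, z = -1.

Check the numerator P(z) = 2*z^2 + 2*z - 1 at each one:
  P(-2) = 3 ≠ 0, so z = -2 is a (simple) pole.
  P(I) = -3 + 2*I ≠ 0, so z = I is a (simple) pole.
  P(-1) = -1 ≠ 0, so z = -1 is a (simple) pole.

Poles of f: {-2, -1, I}

Final answer: {-2, -1, I}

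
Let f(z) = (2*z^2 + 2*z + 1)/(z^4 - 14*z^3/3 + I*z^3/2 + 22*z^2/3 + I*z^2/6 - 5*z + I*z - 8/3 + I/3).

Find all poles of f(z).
The singularities of f are the zeros of the denominator. Factoring,
  z^4 - 14*z^3/3 + I*z^3/2 + 22*z^2/3 + I*z^2/6 - 5*z + I*z - 8/3 + I/3 = (z - 1 - 3*I/2)*(z - 1 + I)*(z - 3 + I)*(z + 1/3)
so the candidates are z = 1 + 3*I/2, z = 1 - I, z = 3 - I, z = -1/3.

Check the numerator P(z) = 2*z^2 + 2*z + 1 at each one:
  P(1 + 3*I/2) = 1/2 + 9*I ≠ 0, so z = 1 + 3*I/2 is a (simple) pole.
  P(1 - I) = 3 - 6*I ≠ 0, so z = 1 - I is a (simple) pole.
  P(3 - I) = 23 - 14*I ≠ 0, so z = 3 - I is a (simple) pole.
  P(-1/3) = 5/9 ≠ 0, so z = -1/3 is a (simple) pole.

Poles of f: {-1/3, 1 - I, 1 + 3*I/2, 3 - I}

Final answer: {-1/3, 1 - I, 1 + 3*I/2, 3 - I}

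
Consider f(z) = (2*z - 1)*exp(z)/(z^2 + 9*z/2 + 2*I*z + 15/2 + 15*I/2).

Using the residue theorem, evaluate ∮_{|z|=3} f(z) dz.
By the residue theorem, ∮_C f(z) dz = 2πi · (sum of the residues of f at the poles inside |z| = 3).

The denominator factors as (z + 3/2 + 3*I)*(z + 3 - I), so the singularities of f are simple poles at z = -3/2 - 3*I, z = -3 + I.
  |-3/2 - 3*I|² = 45/4 > 9 = 3², so this pole is outside the contour.
  |-3 + I|² = 10 > 9 = 3², so this pole is outside the contour.

No pole lies inside the contour, so f is analytic on and inside C and the integral is 0 (Cauchy's theorem).

Final answer: 0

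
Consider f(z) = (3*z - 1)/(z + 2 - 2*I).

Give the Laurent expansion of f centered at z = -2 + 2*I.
Put w = z - (-2 + 2*I), i.e. z = w - 2 + 2*I. The denominator is w, so it suffices to rewrite the numerator in powers of w.

P(z) = 3*z - 1
P(w - 2 + 2*I) = -7 + 6*I + 3*w

Dividing each term by w:
  f = (-7 + 6*I)/w + 3

Substituting back w = z + 2 - 2*I:
  f(z) = (-7 + 6*I)/(z + 2 - 2*I) + 3

The series is finite because the numerator is a polynomial; the negative powers form the principal part, and the coefficient of 1/(z + 2 - 2*I) gives Res(f, -2 + 2*I) = -7 + 6*I.

Final answer: (-7 + 6*I)/(z + 2 - 2*I) + 3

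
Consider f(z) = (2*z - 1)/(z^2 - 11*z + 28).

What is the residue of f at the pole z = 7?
13/3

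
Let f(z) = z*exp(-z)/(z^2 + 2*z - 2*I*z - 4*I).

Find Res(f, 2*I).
Write f(z) = P(z)/Q(z) with P(z) = z*exp(-z) and Q(z) = z^2 + 2*z - 2*I*z - 4*I.
The denominator factors as Q(z) = (z + 2)*(z - 2*I), so z = 2*I is a simple zero of Q and P is analytic there; z = 2*I is therefore a simple pole and
  Res(f, z₀) = P(z₀)/Q'(z₀).

Q'(z) = 2*z + 2 - 2*I, so Q'(2*I) = 2 + 2*I.
P(2*I) = 2*I*exp(-2*I).

Res(f, 2*I) = (2*I*exp(-2*I))/(2 + 2*I) = (1/2 + I/2)*exp(-2*I)

Final answer: (1/2 + I/2)*exp(-2*I)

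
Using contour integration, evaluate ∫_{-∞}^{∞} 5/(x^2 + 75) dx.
Let f(z) = 5/(z^2 + 75). The denominator has no real zeros and deg Q - deg P = 2 ≥ 2, so the integral of f over the upper semicircle |z| = R tends to 0 as R → ∞. Closing the contour in the upper half-plane,
  ∫_{-∞}^{∞} f(x) dx = 2πi · Σ Res(f, z_k)  over the poles with Im z_k > 0.

Zeros of the denominator: z^2 + 75 = 0 gives z = ±5*sqrt(3)*I.
Upper half-plane: z = 5*sqrt(3)*I (simple).

Each pole is a simple zero of Q(z) = z^2 + 75, so Res(f, z₀) = P(z₀)/Q'(z₀) with P(z) = 5, Q'(z) = 2*z:
  Res(f, 5*sqrt(3)*I) = (5)/(10*sqrt(3)*I) = -sqrt(3)*I/6

∫_{-∞}^{∞} f(x) dx = 2πi · (-sqrt(3)*I/6) = sqrt(3)*pi/3

Final answer: sqrt(3)*pi/3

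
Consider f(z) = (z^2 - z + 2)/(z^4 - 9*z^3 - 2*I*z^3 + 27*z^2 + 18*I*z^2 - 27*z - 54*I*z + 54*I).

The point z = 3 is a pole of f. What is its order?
Factor the denominator:
  z^4 - 9*z^3 - 2*I*z^3 + 27*z^2 + 18*I*z^2 - 27*z - 54*I*z + 54*I = (z - 3)^3*(z - 2*I)

The numerator P(z) = z^2 - z + 2 has P(3) = 8 ≠ 0, so no factor of (z - 3) cancels.
Near z = 3 we can therefore write f(z) = g(z)/(z - 3)^3 with g analytic at 3 and g(3) ≠ 0 (g is the numerator divided by the remaining denominator factors).

Hence z = 3 is a pole of order 3.

Final answer: 3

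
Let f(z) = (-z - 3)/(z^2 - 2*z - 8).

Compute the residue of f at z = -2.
Write f(z) = P(z)/Q(z) with P(z) = -z - 3 and Q(z) = z^2 - 2*z - 8.
The denominator factors as Q(z) = (z - 4)*(z + 2), so z = -2 is a simple zero of Q and P is analytic there; z = -2 is therefore a simple pole and
  Res(f, z₀) = P(z₀)/Q'(z₀).

Q'(z) = 2*z - 2, so Q'(-2) = -6.
P(-2) = -1.

Res(f, -2) = (-1)/(-6) = 1/6

Final answer: 1/6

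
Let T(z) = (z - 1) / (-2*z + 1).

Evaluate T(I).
Substitute z = I:
  numerator:   (I) - 1 = -1 + I
  denominator: -2*(I) + 1 = 1 - 2*I
T(I) = (-1 + I)/(1 - 2*I); multiplying numerator and denominator by the conjugate 1 + 2*I gives (-3 - I)/5 = -3/5 - I/5

Final answer: -3/5 - I/5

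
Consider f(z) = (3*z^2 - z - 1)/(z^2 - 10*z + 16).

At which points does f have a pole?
The singularities of f are the zeros of the denominator. Factoring,
  z^2 - 10*z + 16 = (z - 8)*(z - 2)
so the candidates are z = 8, z = 2.

Check the numerator P(z) = 3*z^2 - z - 1 at each one:
  P(8) = 183 ≠ 0, so z = 8 is a (simple) pole.
  P(2) = 9 ≠ 0, so z = 2 is a (simple) pole.

Poles of f: {2, 8}

Final answer: {2, 8}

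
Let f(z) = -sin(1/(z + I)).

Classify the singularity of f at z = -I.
Let u = z + I. Then
  sin(1/u) = Σ_{k≥0} (-1)^k (1)^(2k+1)/((2k+1)!·u^(2k+1)) = 1/u - 1/(6*u^3) + 1/(120*u^5) + ...
which has infinitely many negative powers of u, so sin(1/(z + I)) has an essential singularity at z = -I.
So the singularity is essential.

Final answer: essential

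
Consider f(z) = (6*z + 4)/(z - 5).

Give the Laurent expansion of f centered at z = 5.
Put w = z - (5), i.e. z = w + 5. The denominator is w, so it suffices to rewrite the numerator in powers of w.

P(z) = 6*z + 4
P(w + 5) = 34 + 6*w

Dividing each term by w:
  f = 34/w + 6

Substituting back w = z - 5:
  f(z) = 34/(z - 5) + 6

The series is finite because the numerator is a polynomial; the negative powers form the principal part, and the coefficient of 1/(z - 5) gives Res(f, 5) = 34.

Final answer: 34/(z - 5) + 6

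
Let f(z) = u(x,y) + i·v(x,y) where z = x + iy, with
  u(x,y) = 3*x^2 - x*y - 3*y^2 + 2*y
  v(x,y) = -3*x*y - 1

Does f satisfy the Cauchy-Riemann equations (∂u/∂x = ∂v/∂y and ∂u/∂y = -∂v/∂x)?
∂u/∂x = 6*x - y
∂v/∂y = -3*x
∂u/∂y = -x - 6*y + 2
∂v/∂x = -3*y
∂u/∂x ≠ ∂v/∂y and ∂u/∂y ≠ -∂v/∂x; the Cauchy-Riemann equations are not satisfied, so f is not analytic.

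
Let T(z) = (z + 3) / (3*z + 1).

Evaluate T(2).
Substitute z = 2:
  numerator:   (2) + 3 = 5
  denominator: 3*(2) + 1 = 7
T(2) = (5)/(7) = 5/7

Final answer: 5/7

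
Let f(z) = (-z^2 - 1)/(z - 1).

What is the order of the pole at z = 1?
Factor the denominator:
  z - 1 = (z - 1)

The numerator P(z) = -z^2 - 1 has P(1) = -2 ≠ 0, so no factor of (z - 1) cancels.
Near z = 1 we can therefore write f(z) = g(z)/(z - 1) with g analytic at 1 and g(1) ≠ 0 (g is just the numerator).

Hence z = 1 is a pole of order 1.

Final answer: 1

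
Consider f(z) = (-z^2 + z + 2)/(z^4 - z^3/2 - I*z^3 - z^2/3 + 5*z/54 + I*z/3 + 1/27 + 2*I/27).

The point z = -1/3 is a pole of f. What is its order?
2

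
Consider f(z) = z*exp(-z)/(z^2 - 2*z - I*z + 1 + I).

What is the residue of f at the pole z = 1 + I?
Write f(z) = P(z)/Q(z) with P(z) = z*exp(-z) and Q(z) = z^2 - 2*z - I*z + 1 + I.
The denominator factors as Q(z) = (z - 1 - I)*(z - 1), so z = 1 + I is a simple zero of Q and P is analytic there; z = 1 + I is therefore a simple pole and
  Res(f, z₀) = P(z₀)/Q'(z₀).

Q'(z) = 2*z - 2 - I, so Q'(1 + I) = I.
P(1 + I) = (1 + I)*exp(-1 - I).

Res(f, 1 + I) = ((1 + I)*exp(-1 - I))/(I) = (1 - I)*exp(-1 - I)

Final answer: (1 - I)*exp(-1 - I)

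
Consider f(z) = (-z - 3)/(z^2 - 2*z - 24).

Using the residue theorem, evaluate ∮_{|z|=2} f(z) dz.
By the residue theorem, ∮_C f(z) dz = 2πi · (sum of the residues of f at the poles inside |z| = 2).

The denominator factors as (z - 6)*(z + 4), so the singularities of f are simple poles at z = 6, z = -4.
  |6|² = 36 > 4 = 2², so this pole is outside the contour.
  |-4|² = 16 > 4 = 2², so this pole is outside the contour.

No pole lies inside the contour, so f is analytic on and inside C and the integral is 0 (Cauchy's theorem).

Final answer: 0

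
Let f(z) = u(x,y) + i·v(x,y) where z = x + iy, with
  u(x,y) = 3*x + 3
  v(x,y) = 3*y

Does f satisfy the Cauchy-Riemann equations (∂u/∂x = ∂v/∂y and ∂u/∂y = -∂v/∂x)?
∂u/∂x = 3
∂v/∂y = 3
∂u/∂y = 0
∂v/∂x = 0
∂u/∂x = ∂v/∂y and ∂u/∂y = -∂v/∂x hold identically; f is analytic.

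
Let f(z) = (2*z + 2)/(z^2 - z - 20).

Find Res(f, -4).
Write f(z) = P(z)/Q(z) with P(z) = 2*z + 2 and Q(z) = z^2 - z - 20.
The denominator factors as Q(z) = (z + 4)*(z - 5), so z = -4 is a simple zero of Q and P is analytic there; z = -4 is therefore a simple pole and
  Res(f, z₀) = P(z₀)/Q'(z₀).

Q'(z) = 2*z - 1, so Q'(-4) = -9.
P(-4) = -6.

Res(f, -4) = (-6)/(-9) = 2/3

Final answer: 2/3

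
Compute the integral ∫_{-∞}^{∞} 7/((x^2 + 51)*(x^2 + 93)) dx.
Let f(z) = 7/((z^2 + 51)*(z^2 + 93)). The denominator has no real zeros and deg Q - deg P = 4 ≥ 2, so the integral of f over the upper semicircle |z| = R tends to 0 as R → ∞. Closing the contour in the upper half-plane,
  ∫_{-∞}^{∞} f(x) dx = 2πi · Σ Res(f, z_k)  over the poles with Im z_k > 0.

Zeros of the denominator: z^2 + 93 = 0 gives z = ±sqrt(93)*I; z^2 + 51 = 0 gives z = ±sqrt(51)*I.
Upper half-plane: z = sqrt(51)*I, z = sqrt(93)*I (simple).

Each pole is a simple zero of Q(z) = z^4 + 144*z^2 + 4743, so Res(f, z₀) = P(z₀)/Q'(z₀) with P(z) = 7, Q'(z) = 4*z^3 + 288*z:
  Res(f, sqrt(51)*I) = (7)/(84*sqrt(51)*I) = -sqrt(51)*I/612
  Res(f, sqrt(93)*I) = (7)/(-84*sqrt(93)*I) = sqrt(93)*I/1116

Sum of residues: I*(-sqrt(51)/612 + sqrt(93)/1116)
∫_{-∞}^{∞} f(x) dx = 2πi · (I*(-sqrt(51)/612 + sqrt(93)/1116)) = pi*(-17*sqrt(93) + 31*sqrt(51))/9486

Final answer: pi*(-17*sqrt(93) + 31*sqrt(51))/9486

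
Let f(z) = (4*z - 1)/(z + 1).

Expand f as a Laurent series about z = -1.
Put w = z - (-1), i.e. z = w - 1. The denominator is w, so it suffices to rewrite the numerator in powers of w.

P(z) = 4*z - 1
P(w - 1) = -5 + 4*w

Dividing each term by w:
  f = -5/w + 4

Substituting back w = z + 1:
  f(z) = -5/(z + 1) + 4

The series is finite because the numerator is a polynomial; the negative powers form the principal part, and the coefficient of 1/(z + 1) gives Res(f, -1) = -5.

Final answer: -5/(z + 1) + 4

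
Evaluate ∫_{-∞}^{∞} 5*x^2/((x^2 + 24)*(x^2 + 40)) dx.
Let f(z) = 5*z^2/((z^2 + 24)*(z^2 + 40)). The denominator has no real zeros and deg Q - deg P = 2 ≥ 2, so the integral of f over the upper semicircle |z| = R tends to 0 as R → ∞. Closing the contour in the upper half-plane,
  ∫_{-∞}^{∞} f(x) dx = 2πi · Σ Res(f, z_k)  over the poles with Im z_k > 0.

Zeros of the denominator: z^2 + 40 = 0 gives z = ±2*sqrt(10)*I; z^2 + 24 = 0 gives z = ±2*sqrt(6)*I.
Upper half-plane: z = 2*sqrt(10)*I, z = 2*sqrt(6)*I (simple).

Each pole is a simple zero of Q(z) = z^4 + 64*z^2 + 960, so Res(f, z₀) = P(z₀)/Q'(z₀) with P(z) = 5*z^2, Q'(z) = 4*z^3 + 128*z:
  Res(f, 2*sqrt(10)*I) = (-200)/(-64*sqrt(10)*I) = -5*sqrt(10)*I/16
  Res(f, 2*sqrt(6)*I) = (-120)/(64*sqrt(6)*I) = 5*sqrt(6)*I/16

Sum of residues: 5*I*(-sqrt(10) + sqrt(6))/16
∫_{-∞}^{∞} f(x) dx = 2πi · (5*I*(-sqrt(10) + sqrt(6))/16) = 5*pi*(-sqrt(6) + sqrt(10))/8

Final answer: 5*pi*(-sqrt(6) + sqrt(10))/8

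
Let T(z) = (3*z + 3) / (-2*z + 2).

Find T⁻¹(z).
(2*z - 3)/(2*z + 3)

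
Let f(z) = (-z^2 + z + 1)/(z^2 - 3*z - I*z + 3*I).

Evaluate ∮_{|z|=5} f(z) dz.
By the residue theorem, ∮_C f(z) dz = 2πi · (sum of the residues of f at the poles inside |z| = 5).

The denominator factors as (z - I)*(z - 3), so the singularities of f are simple poles at z = I, z = 3.
  |I|² = 1 < 25 = 5², so this pole is inside the contour.
  |3|² = 9 < 25 = 5², so this pole is inside the contour.

With P(z) = -z^2 + z + 1 and Q(z) = z^2 - 3*z - I*z + 3*I, each pole is simple, so Res(f, z₀) = P(z₀)/Q'(z₀) with Q'(z) = 2*z - 3 - I.
  Res(f, I) = P(I)/Q'(I) = (2 + I)/(-3 + I) = -1/2 - I/2
  Res(f, 3) = P(3)/Q'(3) = (-5)/(3 - I) = -3/2 - I/2

Sum of residues inside C: -2 - I
∮_C f(z) dz = 2πi · (-2 - I) = pi*(2 - 4*I)

Final answer: pi*(2 - 4*I)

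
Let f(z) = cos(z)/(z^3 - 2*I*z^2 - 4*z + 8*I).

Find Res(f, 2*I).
Write f(z) = P(z)/Q(z) with P(z) = cos(z) and Q(z) = z^3 - 2*I*z^2 - 4*z + 8*I.
The denominator factors as Q(z) = (z - 2*I)*(z - 2)*(z + 2), so z = 2*I is a simple zero of Q and P is analytic there; z = 2*I is therefore a simple pole and
  Res(f, z₀) = P(z₀)/Q'(z₀).

Q'(z) = 3*z^2 - 4*I*z - 4, so Q'(2*I) = -8.
P(2*I) = cosh(2).

Res(f, 2*I) = (cosh(2))/(-8) = -cosh(2)/8

Final answer: -cosh(2)/8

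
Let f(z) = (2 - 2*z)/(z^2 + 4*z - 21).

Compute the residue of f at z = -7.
Write f(z) = P(z)/Q(z) with P(z) = 2 - 2*z and Q(z) = z^2 + 4*z - 21.
The denominator factors as Q(z) = (z + 7)*(z - 3), so z = -7 is a simple zero of Q and P is analytic there; z = -7 is therefore a simple pole and
  Res(f, z₀) = P(z₀)/Q'(z₀).

Q'(z) = 2*z + 4, so Q'(-7) = -10.
P(-7) = 16.

Res(f, -7) = (16)/(-10) = -8/5

Final answer: -8/5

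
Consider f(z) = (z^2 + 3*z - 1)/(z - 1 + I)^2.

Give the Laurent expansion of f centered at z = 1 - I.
Put w = z - (1 - I), i.e. z = w + 1 - I. The denominator is w^2, so it suffices to rewrite the numerator in powers of w.

P(z) = z^2 + 3*z - 1
P(w + 1 - I) = 2 - 5*I + (5 - 2*I)*w + w^2

Dividing each term by w^2:
  f = (2 - 5*I)/w^2 + (5 - 2*I)/w + 1

Substituting back w = z - 1 + I:
  f(z) = (2 - 5*I)/(z - 1 + I)^2 + (5 - 2*I)/(z - 1 + I) + 1

The series is finite because the numerator is a polynomial; the negative powers form the principal part, and the coefficient of 1/(z - 1 + I) gives Res(f, 1 - I) = 5 - 2*I.

Final answer: (2 - 5*I)/(z - 1 + I)^2 + (5 - 2*I)/(z - 1 + I) + 1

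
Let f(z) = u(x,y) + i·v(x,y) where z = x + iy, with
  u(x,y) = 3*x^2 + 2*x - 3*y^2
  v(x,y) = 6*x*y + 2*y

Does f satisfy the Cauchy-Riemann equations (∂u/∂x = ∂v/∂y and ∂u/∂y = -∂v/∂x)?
∂u/∂x = 6*x + 2
∂v/∂y = 6*x + 2
∂u/∂y = -6*y
∂v/∂x = 6*y
∂u/∂x = ∂v/∂y and ∂u/∂y = -∂v/∂x hold identically; f is analytic.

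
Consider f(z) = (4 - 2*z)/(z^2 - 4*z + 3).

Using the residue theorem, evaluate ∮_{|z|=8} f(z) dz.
By the residue theorem, ∮_C f(z) dz = 2πi · (sum of the residues of f at the poles inside |z| = 8).

The denominator factors as (z - 3)*(z - 1), so the singularities of f are simple poles at z = 3, z = 1.
  |3|² = 9 < 64 = 8², so this pole is inside the contour.
  |1|² = 1 < 64 = 8², so this pole is inside the contour.

With P(z) = 4 - 2*z and Q(z) = z^2 - 4*z + 3, each pole is simple, so Res(f, z₀) = P(z₀)/Q'(z₀) with Q'(z) = 2*z - 4.
  Res(f, 3) = P(3)/Q'(3) = (-2)/(2) = -1
  Res(f, 1) = P(1)/Q'(1) = (2)/(-2) = -1

Sum of residues inside C: -2
∮_C f(z) dz = 2πi · (-2) = -4*I*pi

Final answer: -4*I*pi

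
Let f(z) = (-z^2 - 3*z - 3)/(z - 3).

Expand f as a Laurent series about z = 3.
-21/(z - 3) - 9 - (z - 3)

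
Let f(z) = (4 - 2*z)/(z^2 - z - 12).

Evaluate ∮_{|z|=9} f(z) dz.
By the residue theorem, ∮_C f(z) dz = 2πi · (sum of the residues of f at the poles inside |z| = 9).

The denominator factors as (z + 3)*(z - 4), so the singularities of f are simple poles at z = -3, z = 4.
  |-3|² = 9 < 81 = 9², so this pole is inside the contour.
  |4|² = 16 < 81 = 9², so this pole is inside the contour.

With P(z) = 4 - 2*z and Q(z) = z^2 - z - 12, each pole is simple, so Res(f, z₀) = P(z₀)/Q'(z₀) with Q'(z) = 2*z - 1.
  Res(f, -3) = P(-3)/Q'(-3) = (10)/(-7) = -10/7
  Res(f, 4) = P(4)/Q'(4) = (-4)/(7) = -4/7

Sum of residues inside C: -2
∮_C f(z) dz = 2πi · (-2) = -4*I*pi

Final answer: -4*I*pi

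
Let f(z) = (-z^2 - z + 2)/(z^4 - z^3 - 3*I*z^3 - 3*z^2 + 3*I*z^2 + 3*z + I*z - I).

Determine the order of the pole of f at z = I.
3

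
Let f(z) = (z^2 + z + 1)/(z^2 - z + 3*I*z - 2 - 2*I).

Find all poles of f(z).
{-2*I, 1 - I}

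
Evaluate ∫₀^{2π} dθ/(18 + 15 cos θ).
2*sqrt(11)*pi/33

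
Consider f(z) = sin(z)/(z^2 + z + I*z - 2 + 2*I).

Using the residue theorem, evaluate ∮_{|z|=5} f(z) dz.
By the residue theorem, ∮_C f(z) dz = 2πi · (sum of the residues of f at the poles inside |z| = 5).

The denominator factors as (z - 1 + I)*(z + 2), so the singularities of f are simple poles at z = 1 - I, z = -2.
  |1 - I|² = 2 < 25 = 5², so this pole is inside the contour.
  |-2|² = 4 < 25 = 5², so this pole is inside the contour.

With P(z) = sin(z) and Q(z) = z^2 + z + I*z - 2 + 2*I, each pole is simple, so Res(f, z₀) = P(z₀)/Q'(z₀) with Q'(z) = 2*z + 1 + I.
  Res(f, 1 - I) = P(1 - I)/Q'(1 - I) = (sin(1 - I))/(3 - I) = (3/10 + I/10)*sin(1 - I)
  Res(f, -2) = P(-2)/Q'(-2) = (-sin(2))/(-3 + I) = (3/10 + I/10)*sin(2)

Sum of residues inside C: (3/10 + I/10)*sin(1 - I) + (3/10 + I/10)*sin(2)
∮_C f(z) dz = 2πi · ((3/10 + I/10)*sin(1 - I) + (3/10 + I/10)*sin(2)) = pi*(-1/5 + 3*I/5)*sin(2) + pi*(-1/5 + 3*I/5)*sin(1 - I)

Final answer: pi*(-1/5 + 3*I/5)*sin(2) + pi*(-1/5 + 3*I/5)*sin(1 - I)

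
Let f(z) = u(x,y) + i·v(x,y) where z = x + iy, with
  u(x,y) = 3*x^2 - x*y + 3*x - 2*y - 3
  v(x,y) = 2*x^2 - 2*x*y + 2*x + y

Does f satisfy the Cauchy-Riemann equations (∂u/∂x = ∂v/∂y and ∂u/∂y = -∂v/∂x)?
∂u/∂x = 6*x - y + 3
∂v/∂y = 1 - 2*x
∂u/∂y = -x - 2
∂v/∂x = 4*x - 2*y + 2
∂u/∂x ≠ ∂v/∂y and ∂u/∂y ≠ -∂v/∂x; the Cauchy-Riemann equations are not satisfied, so f is not analytic.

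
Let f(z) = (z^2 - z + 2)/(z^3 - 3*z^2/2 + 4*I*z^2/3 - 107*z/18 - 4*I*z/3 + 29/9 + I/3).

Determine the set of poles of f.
The singularities of f are the zeros of the denominator. Factoring,
  z^3 - 3*z^2/2 + 4*I*z^2/3 - 107*z/18 - 4*I*z/3 + 29/9 + I/3 = (z + 2 + 2*I/3)*(z - 1/2)*(z - 3 + 2*I/3)
so the candidates are z = -2 - 2*I/3, z = 1/2, z = 3 - 2*I/3.

Check the numerator P(z) = z^2 - z + 2 at each one:
  P(-2 - 2*I/3) = 68/9 + 10*I/3 ≠ 0, so z = -2 - 2*I/3 is a (simple) pole.
  P(1/2) = 7/4 ≠ 0, so z = 1/2 is a (simple) pole.
  P(3 - 2*I/3) = 68/9 - 10*I/3 ≠ 0, so z = 3 - 2*I/3 is a (simple) pole.

Poles of f: {-2 - 2*I/3, 1/2, 3 - 2*I/3}

Final answer: {-2 - 2*I/3, 1/2, 3 - 2*I/3}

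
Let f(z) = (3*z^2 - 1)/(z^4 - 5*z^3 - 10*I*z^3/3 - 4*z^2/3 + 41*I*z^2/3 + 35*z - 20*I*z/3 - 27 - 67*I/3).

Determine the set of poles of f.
The singularities of f are the zeros of the denominator. Factoring,
  z^4 - 5*z^3 - 10*I*z^3/3 - 4*z^2/3 + 41*I*z^2/3 + 35*z - 20*I*z/3 - 27 - 67*I/3 = (z + 2 - I)*(z - 3 + 2*I/3)*(z - 3 - 2*I)*(z - 1 - I)
so the candidates are z = -2 + I, z = 3 - 2*I/3, z = 3 + 2*I, z = 1 + I.

Check the numerator P(z) = 3*z^2 - 1 at each one:
  P(-2 + I) = 8 - 12*I ≠ 0, so z = -2 + I is a (simple) pole.
  P(3 - 2*I/3) = 74/3 - 12*I ≠ 0, so z = 3 - 2*I/3 is a (simple) pole.
  P(3 + 2*I) = 14 + 36*I ≠ 0, so z = 3 + 2*I is a (simple) pole.
  P(1 + I) = -1 + 6*I ≠ 0, so z = 1 + I is a (simple) pole.

Poles of f: {-2 + I, 1 + I, 3 - 2*I/3, 3 + 2*I}

Final answer: {-2 + I, 1 + I, 3 - 2*I/3, 3 + 2*I}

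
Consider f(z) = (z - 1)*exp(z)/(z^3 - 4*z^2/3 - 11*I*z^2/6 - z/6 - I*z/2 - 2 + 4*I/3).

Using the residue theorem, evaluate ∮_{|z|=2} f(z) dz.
By the residue theorem, ∮_C f(z) dz = 2πi · (sum of the residues of f at the poles inside |z| = 2).

The denominator factors as (z - 1 - I)*(z + 2/3 + 2*I/3)*(z - 1 - 3*I/2), so the singularities of f are simple poles at z = 1 + I, z = -2/3 - 2*I/3, z = 1 + 3*I/2.
  |1 + I|² = 2 < 4 = 2², so this pole is inside the contour.
  |-2/3 - 2*I/3|² = 8/9 < 4 = 2², so this pole is inside the contour.
  |1 + 3*I/2|² = 13/4 < 4 = 2², so this pole is inside the contour.

With P(z) = (z - 1)*exp(z) and Q(z) = z^3 - 4*z^2/3 - 11*I*z^2/6 - z/6 - I*z/2 - 2 + 4*I/3, each pole is simple, so Res(f, z₀) = P(z₀)/Q'(z₀) with Q'(z) = 3*z^2 - 8*z/3 - 11*I*z/3 - 1/6 - I/2.
  Res(f, 1 + I) = P(1 + I)/Q'(1 + I) = (I*exp(1 + I))/(5/6 - 5*I/6) = (-3/5 + 3*I/5)*exp(1 + I)
  Res(f, -2/3 - 2*I/3) = P(-2/3 - 2*I/3)/Q'(-2/3 - 2*I/3) = ((-5/3 - 2*I/3)*exp(-2/3 - 2*I/3))/(-5/6 + 115*I/18) = (-93/1345 + 363*I/1345)*exp(-2/3 - 2*I/3)
  Res(f, 1 + 3*I/2) = P(1 + 3*I/2)/Q'(1 + 3*I/2) = (3*I*exp(1 + 3*I/2)/2)/(-13/12 + 5*I/6) = (180/269 - 234*I/269)*exp(1 + 3*I/2)

Sum of residues inside C: (-3/5 + 3*I/5)*exp(1 + I) + (-93/1345 + 363*I/1345)*exp(-2/3 - 2*I/3) + (180/269 - 234*I/269)*exp(1 + 3*I/2)
∮_C f(z) dz = 2πi · ((-3/5 + 3*I/5)*exp(1 + I) + (-93/1345 + 363*I/1345)*exp(-2/3 - 2*I/3) + (180/269 - 234*I/269)*exp(1 + 3*I/2)) = pi*(-6/5 - 6*I/5)*exp(1 + I) + pi*(-726/1345 - 186*I/1345)*exp(-2/3 - 2*I/3) + pi*(468/269 + 360*I/269)*exp(1 + 3*I/2)

Final answer: pi*(-6/5 - 6*I/5)*exp(1 + I) + pi*(-726/1345 - 186*I/1345)*exp(-2/3 - 2*I/3) + pi*(468/269 + 360*I/269)*exp(1 + 3*I/2)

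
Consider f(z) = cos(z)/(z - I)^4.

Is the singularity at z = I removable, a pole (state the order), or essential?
Write f(z) = g(z)/(z - I)^4 with g(z) = cos(z).
g is entire and g(I) = cosh(1) ≠ 0, so no factor of (z - I) cancels: the Laurent expansion of f about z = I starts at the power -4, i.e. lim_{z→z₀} (z - z₀)^4 f(z) = cosh(1) is finite and nonzero.
So z = I is a pole of order 4.

Final answer: pole of order 4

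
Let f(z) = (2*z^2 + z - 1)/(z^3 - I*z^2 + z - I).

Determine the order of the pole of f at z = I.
Factor the denominator:
  z^3 - I*z^2 + z - I = (z - I)^2*(z + I)

The numerator P(z) = 2*z^2 + z - 1 has P(I) = -3 + I ≠ 0, so no factor of (z - I) cancels.
Near z = I we can therefore write f(z) = g(z)/(z - I)^2 with g analytic at I and g(I) ≠ 0 (g is the numerator divided by the remaining denominator factors).

Hence z = I is a pole of order 2.

Final answer: 2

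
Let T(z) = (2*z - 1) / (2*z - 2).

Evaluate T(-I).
Substitute z = -I:
  numerator:   2*(-I) - 1 = -1 - 2*I
  denominator: 2*(-I) - 2 = -2 - 2*I
T(-I) = (-1 - 2*I)/(-2 - 2*I); multiplying numerator and denominator by the conjugate -2 + 2*I gives (6 + 2*I)/8 = 3/4 + I/4

Final answer: 3/4 + I/4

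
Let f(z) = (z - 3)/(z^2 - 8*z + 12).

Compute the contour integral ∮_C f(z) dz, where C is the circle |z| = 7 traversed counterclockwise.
By the residue theorem, ∮_C f(z) dz = 2πi · (sum of the residues of f at the poles inside |z| = 7).

The denominator factors as (z - 2)*(z - 6), so the singularities of f are simple poles at z = 2, z = 6.
  |2|² = 4 < 49 = 7², so this pole is inside the contour.
  |6|² = 36 < 49 = 7², so this pole is inside the contour.

With P(z) = z - 3 and Q(z) = z^2 - 8*z + 12, each pole is simple, so Res(f, z₀) = P(z₀)/Q'(z₀) with Q'(z) = 2*z - 8.
  Res(f, 2) = P(2)/Q'(2) = (-1)/(-4) = 1/4
  Res(f, 6) = P(6)/Q'(6) = (3)/(4) = 3/4

Sum of residues inside C: 1
∮_C f(z) dz = 2πi · (1) = 2*I*pi

Final answer: 2*I*pi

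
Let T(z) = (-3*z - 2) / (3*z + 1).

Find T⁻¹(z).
(-z - 2)/(3*z + 3)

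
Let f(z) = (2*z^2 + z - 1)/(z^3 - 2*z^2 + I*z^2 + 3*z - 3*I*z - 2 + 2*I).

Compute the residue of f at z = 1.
Write f(z) = P(z)/Q(z) with P(z) = 2*z^2 + z - 1 and Q(z) = z^3 - 2*z^2 + I*z^2 + 3*z - 3*I*z - 2 + 2*I.
The denominator factors as Q(z) = (z + 2*I)*(z - 1 - I)*(z - 1), so z = 1 is a simple zero of Q and P is analytic there; z = 1 is therefore a simple pole and
  Res(f, z₀) = P(z₀)/Q'(z₀).

Q'(z) = 3*z^2 - 4*z + 2*I*z + 3 - 3*I, so Q'(1) = 2 - I.
P(1) = 2.

Res(f, 1) = (2)/(2 - I) = 4/5 + 2*I/5

Final answer: 4/5 + 2*I/5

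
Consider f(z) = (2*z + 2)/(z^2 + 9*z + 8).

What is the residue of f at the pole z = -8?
Write f(z) = P(z)/Q(z) with P(z) = 2*z + 2 and Q(z) = z^2 + 9*z + 8.
The denominator factors as Q(z) = (z + 8)*(z + 1), so z = -8 is a simple zero of Q and P is analytic there; z = -8 is therefore a simple pole and
  Res(f, z₀) = P(z₀)/Q'(z₀).

Q'(z) = 2*z + 9, so Q'(-8) = -7.
P(-8) = -14.

Res(f, -8) = (-14)/(-7) = 2

Final answer: 2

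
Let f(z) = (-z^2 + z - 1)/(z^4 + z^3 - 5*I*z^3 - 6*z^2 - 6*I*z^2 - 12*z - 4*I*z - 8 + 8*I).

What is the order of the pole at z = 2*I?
3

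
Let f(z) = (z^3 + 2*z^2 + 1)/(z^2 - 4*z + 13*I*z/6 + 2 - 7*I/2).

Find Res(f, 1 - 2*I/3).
Write f(z) = P(z)/Q(z) with P(z) = z^3 + 2*z^2 + 1 and Q(z) = z^2 - 4*z + 13*I*z/6 + 2 - 7*I/2.
The denominator factors as Q(z) = (z - 1 + 2*I/3)*(z - 3 + 3*I/2), so z = 1 - 2*I/3 is a simple zero of Q and P is analytic there; z = 1 - 2*I/3 is therefore a simple pole and
  Res(f, z₀) = P(z₀)/Q'(z₀).

Q'(z) = 2*z - 4 + 13*I/6, so Q'(1 - 2*I/3) = -2 + 5*I/6.
P(1 - 2*I/3) = 16/9 - 118*I/27.

Res(f, 1 - 2*I/3) = (16/9 - 118*I/27)/(-2 + 5*I/6) = -2332/1521 + 784*I/507

Final answer: -2332/1521 + 784*I/507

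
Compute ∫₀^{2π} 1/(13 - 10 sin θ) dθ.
Call the integral J. The integrand is 2π-periodic and we integrate over a full period, so shifting θ does not change the value (θ → θ + π/2 turns sin θ into cos θ; θ → θ + π flips the sign of the trig term). Hence
  J = ∫₀^{2π} dθ/(13 + 10 cos θ).
Put z = e^{iθ}: then cos θ = (z + 1/z)/2, dθ = dz/(iz), and z runs once counterclockwise around |z| = 1:
  J = ∮_{|z|=1} 1/(13 + 10*(z + 1/z)/2) · dz/(iz) = (2/i) ∮_{|z|=1} dz/(10*z^2 + 26*z + 10).
The roots of 10*z^2 + 26*z + 10 are z = (-13 ± sqrt(13^2 - 10^2))/10, with sqrt(69) = sqrt(69); their product is 1, so only z₊ = -13/10 + sqrt(69)/10 lies inside the unit circle (z₋ = -13/10 - sqrt(69)/10 lies outside).
z₊ is a simple zero of q(z) = 10*z^2 + 26*z + 10, so Res(1/q, z₊) = 1/q'(z₊) with q'(z) = 20*z + 26; and q'(z₊) = 10*(z₊ - z₋) = 2*sqrt(69).
Therefore J = (2/i) · 2πi · 1/(2*sqrt(69)) = 2*pi/(sqrt(69)) = 2*sqrt(69)*pi/69

Final answer: 2*sqrt(69)*pi/69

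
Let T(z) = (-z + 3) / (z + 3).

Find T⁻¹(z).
Set w = T(z) = (-z + 3) / (z + 3) and solve for z:
  w*(z + 3) = -z + 3
  3*w + z*(w + 1) - 3 = 0
  z*(w + 1) = 3 - 3*w
  z = (3*w - 3)/(-w - 1)
Renaming the variable, T⁻¹(z) = (3*z - 3)/(-z - 1) = (-3*z + 3)/(z + 1).
(Check: ad - bc = -6 ≠ 0, so T is invertible.)

Final answer: (-3*z + 3)/(z + 1)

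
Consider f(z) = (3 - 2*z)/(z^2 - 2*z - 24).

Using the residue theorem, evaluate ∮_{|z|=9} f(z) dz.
By the residue theorem, ∮_C f(z) dz = 2πi · (sum of the residues of f at the poles inside |z| = 9).

The denominator factors as (z - 6)*(z + 4), so the singularities of f are simple poles at z = 6, z = -4.
  |6|² = 36 < 81 = 9², so this pole is inside the contour.
  |-4|² = 16 < 81 = 9², so this pole is inside the contour.

With P(z) = 3 - 2*z and Q(z) = z^2 - 2*z - 24, each pole is simple, so Res(f, z₀) = P(z₀)/Q'(z₀) with Q'(z) = 2*z - 2.
  Res(f, 6) = P(6)/Q'(6) = (-9)/(10) = -9/10
  Res(f, -4) = P(-4)/Q'(-4) = (11)/(-10) = -11/10

Sum of residues inside C: -2
∮_C f(z) dz = 2πi · (-2) = -4*I*pi

Final answer: -4*I*pi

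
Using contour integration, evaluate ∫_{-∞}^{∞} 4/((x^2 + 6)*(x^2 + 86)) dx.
Let f(z) = 4/((z^2 + 6)*(z^2 + 86)). The denominator has no real zeros and deg Q - deg P = 4 ≥ 2, so the integral of f over the upper semicircle |z| = R tends to 0 as R → ∞. Closing the contour in the upper half-plane,
  ∫_{-∞}^{∞} f(x) dx = 2πi · Σ Res(f, z_k)  over the poles with Im z_k > 0.

Zeros of the denominator: z^2 + 86 = 0 gives z = ±sqrt(86)*I; z^2 + 6 = 0 gives z = ±sqrt(6)*I.
Upper half-plane: z = sqrt(6)*I, z = sqrt(86)*I (simple).

Each pole is a simple zero of Q(z) = z^4 + 92*z^2 + 516, so Res(f, z₀) = P(z₀)/Q'(z₀) with P(z) = 4, Q'(z) = 4*z^3 + 184*z:
  Res(f, sqrt(6)*I) = (4)/(160*sqrt(6)*I) = -sqrt(6)*I/240
  Res(f, sqrt(86)*I) = (4)/(-160*sqrt(86)*I) = sqrt(86)*I/3440

Sum of residues: I*(-sqrt(6)/240 + sqrt(86)/3440)
∫_{-∞}^{∞} f(x) dx = 2πi · (I*(-sqrt(6)/240 + sqrt(86)/3440)) = pi*(-3*sqrt(86) + 43*sqrt(6))/5160

Final answer: pi*(-3*sqrt(86) + 43*sqrt(6))/5160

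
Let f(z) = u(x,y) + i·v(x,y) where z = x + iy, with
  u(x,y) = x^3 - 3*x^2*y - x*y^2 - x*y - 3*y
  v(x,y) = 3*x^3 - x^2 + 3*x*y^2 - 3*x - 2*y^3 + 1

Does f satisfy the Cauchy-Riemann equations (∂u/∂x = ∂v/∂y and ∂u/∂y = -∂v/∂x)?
∂u/∂x = 3*x^2 - 6*x*y - y^2 - y
∂v/∂y = 6*x*y - 6*y^2
∂u/∂y = -3*x^2 - 2*x*y - x - 3
∂v/∂x = 9*x^2 - 2*x + 3*y^2 - 3
∂u/∂x ≠ ∂v/∂y and ∂u/∂y ≠ -∂v/∂x; the Cauchy-Riemann equations are not satisfied, so f is not analytic.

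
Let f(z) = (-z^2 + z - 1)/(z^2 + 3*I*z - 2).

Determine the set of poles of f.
The singularities of f are the zeros of the denominator. Factoring,
  z^2 + 3*I*z - 2 = (z + 2*I)*(z + I)
so the candidates are z = -2*I, z = -I.

Check the numerator P(z) = -z^2 + z - 1 at each one:
  P(-2*I) = 3 - 2*I ≠ 0, so z = -2*I is a (simple) pole.
  P(-I) = -I ≠ 0, so z = -I is a (simple) pole.

Poles of f: {-2*I, -I}

Final answer: {-2*I, -I}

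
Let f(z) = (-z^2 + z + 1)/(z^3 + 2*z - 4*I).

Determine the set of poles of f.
The singularities of f are the zeros of the denominator. Factoring,
  z^3 + 2*z - 4*I = (z + 2*I)*(z - 1 - I)*(z + 1 - I)
so the candidates are z = -2*I, z = 1 + I, z = -1 + I.

Check the numerator P(z) = -z^2 + z + 1 at each one:
  P(-2*I) = 5 - 2*I ≠ 0, so z = -2*I is a (simple) pole.
  P(1 + I) = 2 - I ≠ 0, so z = 1 + I is a (simple) pole.
  P(-1 + I) = 3*I ≠ 0, so z = -1 + I is a (simple) pole.

Poles of f: {-1 + I, -2*I, 1 + I}

Final answer: {-1 + I, -2*I, 1 + I}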